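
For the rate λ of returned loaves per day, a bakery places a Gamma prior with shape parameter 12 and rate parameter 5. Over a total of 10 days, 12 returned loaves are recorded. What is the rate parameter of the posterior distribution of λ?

Total count 12 over total exposure 10 days.
Conjugate update: add total count to the shape and total exposure to the rate, giving Gamma(24, 15).

15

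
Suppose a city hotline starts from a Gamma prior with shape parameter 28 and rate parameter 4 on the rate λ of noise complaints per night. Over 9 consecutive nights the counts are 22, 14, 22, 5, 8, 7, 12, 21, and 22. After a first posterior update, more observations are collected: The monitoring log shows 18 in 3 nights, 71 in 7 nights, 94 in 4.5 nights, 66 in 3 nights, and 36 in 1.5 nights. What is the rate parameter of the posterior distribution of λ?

32

Total count: 22 + 14 + 22 + 5 + 8 + 7 + 12 + 21 + 22 = 133.
Total exposure: 9 nights.
After the first batch: Gamma(28 + 133, 4 + 9) = Gamma(161, 13).
Total count: 18 + 71 + 94 + 66 + 36 = 285.
Total exposure: 3 + 7 + 4.5 + 3 + 1.5 = 19 nights.
After the second batch: Gamma(161 + 285, 13 + 19) = Gamma(446, 32).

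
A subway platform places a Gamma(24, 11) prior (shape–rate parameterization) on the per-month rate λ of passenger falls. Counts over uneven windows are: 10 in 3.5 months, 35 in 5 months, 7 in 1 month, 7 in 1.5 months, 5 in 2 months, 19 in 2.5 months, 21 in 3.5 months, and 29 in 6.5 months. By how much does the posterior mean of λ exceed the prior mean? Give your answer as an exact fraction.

1702/803

Total count: 10 + 35 + 7 + 7 + 5 + 19 + 21 + 29 = 133.
Total exposure: 3.5 + 5 + 1 + 1.5 + 2 + 2.5 + 3.5 + 6.5 = 25.5 months.
By Gamma–Poisson conjugacy, the posterior is Gamma(α + Σx, β + Σt) = Gamma(24 + 133, 11 + 25.5) = Gamma(157, 73/2).
Posterior mean = 157/(73/2) = 314/73; prior mean = 24/11 = 24/11. Difference = 314/73 − 24/11 = 1702/803.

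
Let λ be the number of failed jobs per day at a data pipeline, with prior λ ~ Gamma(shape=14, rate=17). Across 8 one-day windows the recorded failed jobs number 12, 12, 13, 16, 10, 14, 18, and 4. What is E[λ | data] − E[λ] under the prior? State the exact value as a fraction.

Total count: 12 + 12 + 13 + 16 + 10 + 14 + 18 + 4 = 99.
Total exposure: 8 days.
The Gamma prior is conjugate for the Poisson rate, so λ | data ~ Gamma(14+99, 17+8) = Gamma(113, 25).
Posterior mean = 113/25 = 113/25; prior mean = 14/17 = 14/17. Difference = 113/25 − 14/17 = 1571/425.

1571/425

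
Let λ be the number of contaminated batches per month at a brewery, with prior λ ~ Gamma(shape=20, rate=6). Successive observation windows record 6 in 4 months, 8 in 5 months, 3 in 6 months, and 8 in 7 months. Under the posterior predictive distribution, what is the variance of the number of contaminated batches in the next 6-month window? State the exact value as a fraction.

2295/196

Total count: 6 + 8 + 3 + 8 = 25.
Total exposure: 4 + 5 + 6 + 7 = 22 months.
Posterior: α' = 20 + 25 = 45, β' = 6 + 22 = 28.
The posterior predictive for a window of length T is Negative Binomial with variance T·α'·(β'+T)/β'² = 6·45·34/784 = 2295/196.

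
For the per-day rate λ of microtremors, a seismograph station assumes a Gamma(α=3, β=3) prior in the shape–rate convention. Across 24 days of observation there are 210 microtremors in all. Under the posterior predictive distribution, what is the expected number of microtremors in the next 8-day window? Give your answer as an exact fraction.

568/9

Total count 210 over total exposure 24 days.
Gamma(α, β) with Poisson data over total exposure Σt gives posterior Gamma(α+Σx, β+Σt) = Gamma(213, 27).
Predictive mean over an 8-day window = T·E[λ|data] = 8·213/27 = 568/9.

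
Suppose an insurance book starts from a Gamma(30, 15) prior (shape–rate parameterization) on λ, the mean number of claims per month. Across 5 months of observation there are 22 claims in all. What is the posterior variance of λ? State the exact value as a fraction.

13/100

Total count 22 over total exposure 5 months.
Conjugate update: add total count to the shape and total exposure to the rate, giving Gamma(52, 20).
Posterior variance = α'/β'² = 52/400 = 13/100.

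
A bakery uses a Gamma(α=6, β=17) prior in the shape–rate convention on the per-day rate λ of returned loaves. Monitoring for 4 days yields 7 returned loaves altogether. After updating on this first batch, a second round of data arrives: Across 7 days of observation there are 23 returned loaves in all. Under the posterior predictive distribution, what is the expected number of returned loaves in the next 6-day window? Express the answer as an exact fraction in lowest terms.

54/7

Total count 7 over total exposure 4 days.
After the first batch: Gamma(6 + 7, 17 + 4) = Gamma(13, 21).
Total count 23 over total exposure 7 days.
After the second batch: Gamma(13 + 23, 21 + 7) = Gamma(36, 28).
Predictive mean over a 6-day window = T·E[λ|data] = 6·36/28 = 54/7.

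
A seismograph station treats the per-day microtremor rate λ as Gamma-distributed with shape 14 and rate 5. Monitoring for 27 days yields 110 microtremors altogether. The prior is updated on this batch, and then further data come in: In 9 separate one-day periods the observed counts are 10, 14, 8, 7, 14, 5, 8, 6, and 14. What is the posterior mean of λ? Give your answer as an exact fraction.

210/41

Total count 110 over total exposure 27 days.
After the first batch: Gamma(14 + 110, 5 + 27) = Gamma(124, 32).
Total count: 10 + 14 + 8 + 7 + 14 + 5 + 8 + 6 + 14 = 86.
Total exposure: 9 days.
After the second batch: Gamma(124 + 86, 32 + 9) = Gamma(210, 41).
Posterior mean = α'/β' = 210/41.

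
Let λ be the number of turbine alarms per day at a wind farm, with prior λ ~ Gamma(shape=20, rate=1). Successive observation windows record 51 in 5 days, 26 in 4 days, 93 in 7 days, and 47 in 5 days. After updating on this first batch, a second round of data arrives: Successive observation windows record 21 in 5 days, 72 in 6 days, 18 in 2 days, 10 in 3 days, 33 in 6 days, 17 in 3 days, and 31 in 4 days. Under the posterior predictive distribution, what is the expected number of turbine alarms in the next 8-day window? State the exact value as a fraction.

Total count: 51 + 26 + 93 + 47 = 217.
Total exposure: 5 + 4 + 7 + 5 = 21 days.
After the first batch: Gamma(20 + 217, 1 + 21) = Gamma(237, 22).
Total count: 21 + 72 + 18 + 10 + 33 + 17 + 31 = 202.
Total exposure: 5 + 6 + 2 + 3 + 6 + 3 + 4 = 29 days.
After the second batch: Gamma(237 + 202, 22 + 29) = Gamma(439, 51).
Predictive mean over an 8-day window = T·E[λ|data] = 8·439/51 = 3512/51.

3512/51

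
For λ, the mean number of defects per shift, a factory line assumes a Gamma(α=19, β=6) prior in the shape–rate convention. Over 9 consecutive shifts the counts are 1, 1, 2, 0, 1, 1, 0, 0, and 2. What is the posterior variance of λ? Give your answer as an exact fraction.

3/25

Total count: 1 + 1 + 2 + 0 + 1 + 1 + 0 + 0 + 2 = 8.
Total exposure: 9 shifts.
By Gamma–Poisson conjugacy, the posterior is Gamma(α + Σx, β + Σt) = Gamma(19 + 8, 6 + 9) = Gamma(27, 15).
Posterior variance = α'/β'² = 27/225 = 3/25.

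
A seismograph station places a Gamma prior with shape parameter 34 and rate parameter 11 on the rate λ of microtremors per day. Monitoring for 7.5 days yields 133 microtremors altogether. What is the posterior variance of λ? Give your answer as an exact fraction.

Total count 133 over total exposure 7.5 days.
Conjugate update: add total count to the shape and total exposure to the rate, giving Gamma(167, 37/2).
Posterior variance = α'/β'² = 167/(1369/4) = 668/1369.

668/1369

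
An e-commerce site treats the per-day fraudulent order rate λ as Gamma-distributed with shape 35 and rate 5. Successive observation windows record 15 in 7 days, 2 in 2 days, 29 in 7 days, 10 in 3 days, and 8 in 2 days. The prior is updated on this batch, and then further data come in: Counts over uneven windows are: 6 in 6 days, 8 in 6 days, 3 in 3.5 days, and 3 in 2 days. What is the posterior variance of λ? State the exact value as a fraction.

476/7569

Total count: 15 + 2 + 29 + 10 + 8 = 64.
Total exposure: 7 + 2 + 7 + 3 + 2 = 21 days.
After the first batch: Gamma(35 + 64, 5 + 21) = Gamma(99, 26).
Total count: 6 + 8 + 3 + 3 = 20.
Total exposure: 6 + 6 + 3.5 + 2 = 17.5 days.
After the second batch: Gamma(99 + 20, 26 + 17.5) = Gamma(119, 87/2).
Posterior variance = α'/β'² = 119/(7569/4) = 476/7569.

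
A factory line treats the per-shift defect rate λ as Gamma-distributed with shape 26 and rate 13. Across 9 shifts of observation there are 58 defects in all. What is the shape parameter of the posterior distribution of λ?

Total count 58 over total exposure 9 shifts.
Conjugate update: add total count to the shape and total exposure to the rate, giving Gamma(84, 22).

84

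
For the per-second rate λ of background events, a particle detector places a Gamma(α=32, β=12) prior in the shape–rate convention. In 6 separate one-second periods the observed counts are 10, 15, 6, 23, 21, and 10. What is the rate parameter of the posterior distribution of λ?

18

Total count: 10 + 15 + 6 + 23 + 21 + 10 = 85.
Total exposure: 6 seconds.
By Gamma–Poisson conjugacy, the posterior is Gamma(α + Σx, β + Σt) = Gamma(32 + 85, 12 + 6) = Gamma(117, 18).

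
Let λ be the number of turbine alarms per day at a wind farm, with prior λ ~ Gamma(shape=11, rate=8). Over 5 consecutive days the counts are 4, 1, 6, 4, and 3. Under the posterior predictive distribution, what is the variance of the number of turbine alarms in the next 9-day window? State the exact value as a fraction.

Total count: 4 + 1 + 6 + 4 + 3 = 18.
Total exposure: 5 days.
The Gamma prior is conjugate for the Poisson rate, so λ | data ~ Gamma(11+18, 8+5) = Gamma(29, 13).
The posterior predictive for a window of length T is Negative Binomial with variance T·α'·(β'+T)/β'² = 9·29·22/169 = 5742/169.

5742/169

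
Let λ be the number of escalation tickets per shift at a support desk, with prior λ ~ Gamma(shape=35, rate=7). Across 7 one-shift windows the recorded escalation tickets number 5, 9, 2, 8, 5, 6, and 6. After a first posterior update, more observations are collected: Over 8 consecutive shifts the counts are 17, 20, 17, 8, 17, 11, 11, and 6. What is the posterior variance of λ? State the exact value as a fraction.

Total count: 5 + 9 + 2 + 8 + 5 + 6 + 6 = 41.
Total exposure: 7 shifts.
After the first batch: Gamma(35 + 41, 7 + 7) = Gamma(76, 14).
Total count: 17 + 20 + 17 + 8 + 17 + 11 + 11 + 6 = 107.
Total exposure: 8 shifts.
After the second batch: Gamma(76 + 107, 14 + 8) = Gamma(183, 22).
Posterior variance = α'/β'² = 183/484.

183/484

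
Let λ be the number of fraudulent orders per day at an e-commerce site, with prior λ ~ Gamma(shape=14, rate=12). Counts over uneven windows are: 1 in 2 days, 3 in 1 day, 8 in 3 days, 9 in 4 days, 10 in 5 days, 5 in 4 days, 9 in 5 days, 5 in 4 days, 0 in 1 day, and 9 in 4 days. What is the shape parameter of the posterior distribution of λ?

73

Total count: 1 + 3 + 8 + 9 + 10 + 5 + 9 + 5 + 0 + 9 = 59.
Total exposure: 2 + 1 + 3 + 4 + 5 + 4 + 5 + 4 + 1 + 4 = 33 days.
By Gamma–Poisson conjugacy, the posterior is Gamma(α + Σx, β + Σt) = Gamma(14 + 59, 12 + 33) = Gamma(73, 45).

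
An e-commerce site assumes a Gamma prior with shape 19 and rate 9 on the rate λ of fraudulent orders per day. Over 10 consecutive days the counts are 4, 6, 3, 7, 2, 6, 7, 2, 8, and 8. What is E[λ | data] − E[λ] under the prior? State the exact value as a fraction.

Total count: 4 + 6 + 3 + 7 + 2 + 6 + 7 + 2 + 8 + 8 = 53.
Total exposure: 10 days.
The Gamma prior is conjugate for the Poisson rate, so λ | data ~ Gamma(19+53, 9+10) = Gamma(72, 19).
Posterior mean = 72/19 = 72/19; prior mean = 19/9 = 19/9. Difference = 72/19 − 19/9 = 287/171.

287/171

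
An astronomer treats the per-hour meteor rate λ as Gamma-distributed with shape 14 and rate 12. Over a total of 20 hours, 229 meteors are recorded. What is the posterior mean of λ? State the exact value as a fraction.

243/32

Total count 229 over total exposure 20 hours.
Posterior: α' = 14 + 229 = 243, β' = 12 + 20 = 32.
Posterior mean = α'/β' = 243/32.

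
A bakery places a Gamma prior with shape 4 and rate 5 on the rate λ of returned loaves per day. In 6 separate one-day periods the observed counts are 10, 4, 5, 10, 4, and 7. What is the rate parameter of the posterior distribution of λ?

Total count: 10 + 4 + 5 + 10 + 4 + 7 = 40.
Total exposure: 6 days.
Conjugate update: add total count to the shape and total exposure to the rate, giving Gamma(44, 11).

11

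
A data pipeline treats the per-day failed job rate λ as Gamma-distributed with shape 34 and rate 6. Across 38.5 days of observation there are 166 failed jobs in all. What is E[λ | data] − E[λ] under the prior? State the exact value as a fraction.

Total count 166 over total exposure 38.5 days.
Gamma(α, β) with Poisson data over total exposure Σt gives posterior Gamma(α+Σx, β+Σt) = Gamma(200, 89/2).
Posterior mean = 200/(89/2) = 400/89; prior mean = 34/6 = 17/3. Difference = 400/89 − 17/3 = -313/267.

-313/267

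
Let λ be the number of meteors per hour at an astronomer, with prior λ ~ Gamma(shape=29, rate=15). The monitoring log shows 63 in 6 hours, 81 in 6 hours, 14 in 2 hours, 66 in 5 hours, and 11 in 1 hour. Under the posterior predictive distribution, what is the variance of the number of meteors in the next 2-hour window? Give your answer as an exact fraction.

19536/1225

Total count: 63 + 81 + 14 + 66 + 11 = 235.
Total exposure: 6 + 6 + 2 + 5 + 1 = 20 hours.
Gamma(α, β) with Poisson data over total exposure Σt gives posterior Gamma(α+Σx, β+Σt) = Gamma(264, 35).
The posterior predictive for a window of length T is Negative Binomial with variance T·α'·(β'+T)/β'² = 2·264·37/1225 = 19536/1225.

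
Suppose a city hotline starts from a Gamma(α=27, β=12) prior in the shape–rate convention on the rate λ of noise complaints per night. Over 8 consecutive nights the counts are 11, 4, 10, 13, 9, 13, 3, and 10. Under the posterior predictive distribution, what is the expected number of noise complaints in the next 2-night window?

10

Total count: 11 + 4 + 10 + 13 + 9 + 13 + 3 + 10 = 73.
Total exposure: 8 nights.
Conjugate update: add total count to the shape and total exposure to the rate, giving Gamma(100, 20).
Predictive mean over a 2-night window = T·E[λ|data] = 2·100/20 = 10.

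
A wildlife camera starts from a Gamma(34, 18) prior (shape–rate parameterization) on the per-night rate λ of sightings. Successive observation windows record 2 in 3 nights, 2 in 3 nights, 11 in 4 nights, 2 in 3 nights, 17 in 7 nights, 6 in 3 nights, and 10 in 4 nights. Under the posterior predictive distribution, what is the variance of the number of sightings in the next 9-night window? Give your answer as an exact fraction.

504/25

Total count: 2 + 2 + 11 + 2 + 17 + 6 + 10 = 50.
Total exposure: 3 + 3 + 4 + 3 + 7 + 3 + 4 = 27 nights.
Conjugate update: add total count to the shape and total exposure to the rate, giving Gamma(84, 45).
The posterior predictive for a window of length T is Negative Binomial with variance T·α'·(β'+T)/β'² = 9·84·54/2025 = 504/25.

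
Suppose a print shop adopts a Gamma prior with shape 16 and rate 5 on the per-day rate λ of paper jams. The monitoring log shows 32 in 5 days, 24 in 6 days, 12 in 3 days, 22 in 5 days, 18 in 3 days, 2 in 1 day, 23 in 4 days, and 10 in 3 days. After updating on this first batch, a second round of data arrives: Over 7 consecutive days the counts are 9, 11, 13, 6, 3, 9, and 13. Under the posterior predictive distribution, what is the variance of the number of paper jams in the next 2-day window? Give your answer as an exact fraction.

Total count: 32 + 24 + 12 + 22 + 18 + 2 + 23 + 10 = 143.
Total exposure: 5 + 6 + 3 + 5 + 3 + 1 + 4 + 3 = 30 days.
After the first batch: Gamma(16 + 143, 5 + 30) = Gamma(159, 35).
Total count: 9 + 11 + 13 + 6 + 3 + 9 + 13 = 64.
Total exposure: 7 days.
After the second batch: Gamma(159 + 64, 35 + 7) = Gamma(223, 42).
The posterior predictive for a window of length T is Negative Binomial with variance T·α'·(β'+T)/β'² = 2·223·44/1764 = 4906/441.

4906/441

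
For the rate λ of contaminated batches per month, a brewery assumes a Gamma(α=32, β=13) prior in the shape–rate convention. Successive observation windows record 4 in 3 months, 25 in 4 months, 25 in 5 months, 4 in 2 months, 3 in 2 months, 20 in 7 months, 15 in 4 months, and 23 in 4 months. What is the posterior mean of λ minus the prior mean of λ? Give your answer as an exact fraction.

Total count: 4 + 25 + 25 + 4 + 3 + 20 + 15 + 23 = 119.
Total exposure: 3 + 4 + 5 + 2 + 2 + 7 + 4 + 4 = 31 months.
Posterior: α' = 32 + 119 = 151, β' = 13 + 31 = 44.
Posterior mean = 151/44 = 151/44; prior mean = 32/13 = 32/13. Difference = 151/44 − 32/13 = 555/572.

555/572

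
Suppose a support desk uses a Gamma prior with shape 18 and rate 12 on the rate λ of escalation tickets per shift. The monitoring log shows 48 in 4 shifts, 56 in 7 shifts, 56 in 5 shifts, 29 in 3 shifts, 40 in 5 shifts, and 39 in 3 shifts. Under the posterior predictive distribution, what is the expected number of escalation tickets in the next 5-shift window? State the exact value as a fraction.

110/3

Total count: 48 + 56 + 56 + 29 + 40 + 39 = 268.
Total exposure: 4 + 7 + 5 + 3 + 5 + 3 = 27 shifts.
Conjugate update: add total count to the shape and total exposure to the rate, giving Gamma(286, 39).
Predictive mean over a 5-shift window = T·E[λ|data] = 5·286/39 = 110/3.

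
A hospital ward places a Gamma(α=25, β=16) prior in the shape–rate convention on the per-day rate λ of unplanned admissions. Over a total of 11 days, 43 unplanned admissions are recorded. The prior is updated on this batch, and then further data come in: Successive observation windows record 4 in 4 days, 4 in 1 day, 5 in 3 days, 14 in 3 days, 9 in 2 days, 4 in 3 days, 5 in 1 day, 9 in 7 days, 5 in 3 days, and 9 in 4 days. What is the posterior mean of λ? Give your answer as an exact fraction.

68/29

Total count 43 over total exposure 11 days.
After the first batch: Gamma(25 + 43, 16 + 11) = Gamma(68, 27).
Total count: 4 + 4 + 5 + 14 + 9 + 4 + 5 + 9 + 5 + 9 = 68.
Total exposure: 4 + 1 + 3 + 3 + 2 + 3 + 1 + 7 + 3 + 4 = 31 days.
After the second batch: Gamma(68 + 68, 27 + 31) = Gamma(136, 58).
Posterior mean = α'/β' = 136/58 = 68/29.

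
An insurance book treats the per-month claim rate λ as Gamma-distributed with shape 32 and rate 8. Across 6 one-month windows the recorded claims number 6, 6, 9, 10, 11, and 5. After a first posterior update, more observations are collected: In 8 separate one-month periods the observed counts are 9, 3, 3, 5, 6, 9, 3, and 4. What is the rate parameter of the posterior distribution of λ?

22

Total count: 6 + 6 + 9 + 10 + 11 + 5 = 47.
Total exposure: 6 months.
After the first batch: Gamma(32 + 47, 8 + 6) = Gamma(79, 14).
Total count: 9 + 3 + 3 + 5 + 6 + 9 + 3 + 4 = 42.
Total exposure: 8 months.
After the second batch: Gamma(79 + 42, 14 + 8) = Gamma(121, 22).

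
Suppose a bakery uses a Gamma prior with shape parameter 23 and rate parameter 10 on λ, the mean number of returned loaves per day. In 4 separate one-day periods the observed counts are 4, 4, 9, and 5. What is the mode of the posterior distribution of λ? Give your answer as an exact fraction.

Total count: 4 + 4 + 9 + 5 = 22.
Total exposure: 4 days.
Posterior: α' = 23 + 22 = 45, β' = 10 + 4 = 14.
Posterior mode = (α'−1)/β' = 44/14 = 22/7.

22/7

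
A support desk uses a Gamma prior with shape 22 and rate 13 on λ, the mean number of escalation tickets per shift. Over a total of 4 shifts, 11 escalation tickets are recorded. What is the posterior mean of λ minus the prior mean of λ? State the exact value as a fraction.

55/221

Total count 11 over total exposure 4 shifts.
By Gamma–Poisson conjugacy, the posterior is Gamma(α + Σx, β + Σt) = Gamma(22 + 11, 13 + 4) = Gamma(33, 17).
Posterior mean = 33/17 = 33/17; prior mean = 22/13 = 22/13. Difference = 33/17 − 22/13 = 55/221.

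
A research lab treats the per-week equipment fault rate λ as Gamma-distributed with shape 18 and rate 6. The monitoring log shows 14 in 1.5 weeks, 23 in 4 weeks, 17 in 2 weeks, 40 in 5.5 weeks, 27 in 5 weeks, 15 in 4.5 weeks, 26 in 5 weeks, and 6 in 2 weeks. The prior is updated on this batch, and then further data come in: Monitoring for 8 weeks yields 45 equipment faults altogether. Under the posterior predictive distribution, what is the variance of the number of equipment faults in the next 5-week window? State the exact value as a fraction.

Total count: 14 + 23 + 17 + 40 + 27 + 15 + 26 + 6 = 168.
Total exposure: 1.5 + 4 + 2 + 5.5 + 5 + 4.5 + 5 + 2 = 29.5 weeks.
After the first batch: Gamma(18 + 168, 6 + 29.5) = Gamma(186, 71/2).
Total count 45 over total exposure 8 weeks.
After the second batch: Gamma(186 + 45, 71/2 + 8) = Gamma(231, 87/2).
The posterior predictive for a window of length T is Negative Binomial with variance T·α'·(β'+T)/β'² = 5·231·(97/2)/(7569/4) = 74690/2523.

74690/2523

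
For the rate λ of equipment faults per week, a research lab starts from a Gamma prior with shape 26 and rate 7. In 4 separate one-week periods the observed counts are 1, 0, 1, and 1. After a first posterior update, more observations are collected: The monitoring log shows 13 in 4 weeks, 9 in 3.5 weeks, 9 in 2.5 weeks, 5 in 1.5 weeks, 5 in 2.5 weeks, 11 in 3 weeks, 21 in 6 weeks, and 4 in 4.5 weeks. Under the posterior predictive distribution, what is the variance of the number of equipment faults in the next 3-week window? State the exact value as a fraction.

Total count: 1 + 0 + 1 + 1 = 3.
Total exposure: 4 weeks.
After the first batch: Gamma(26 + 3, 7 + 4) = Gamma(29, 11).
Total count: 13 + 9 + 9 + 5 + 5 + 11 + 21 + 4 = 77.
Total exposure: 4 + 3.5 + 2.5 + 1.5 + 2.5 + 3 + 6 + 4.5 = 27.5 weeks.
After the second batch: Gamma(29 + 77, 11 + 27.5) = Gamma(106, 77/2).
The posterior predictive for a window of length T is Negative Binomial with variance T·α'·(β'+T)/β'² = 3·106·(83/2)/(5929/4) = 52788/5929.

52788/5929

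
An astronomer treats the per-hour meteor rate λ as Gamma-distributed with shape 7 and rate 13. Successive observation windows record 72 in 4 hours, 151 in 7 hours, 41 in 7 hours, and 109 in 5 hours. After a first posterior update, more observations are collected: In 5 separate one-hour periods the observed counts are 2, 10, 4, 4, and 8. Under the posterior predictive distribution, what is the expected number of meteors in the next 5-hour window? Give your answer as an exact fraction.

Total count: 72 + 151 + 41 + 109 = 373.
Total exposure: 4 + 7 + 7 + 5 = 23 hours.
After the first batch: Gamma(7 + 373, 13 + 23) = Gamma(380, 36).
Total count: 2 + 10 + 4 + 4 + 8 = 28.
Total exposure: 5 hours.
After the second batch: Gamma(380 + 28, 36 + 5) = Gamma(408, 41).
Predictive mean over a 5-hour window = T·E[λ|data] = 5·408/41 = 2040/41.

2040/41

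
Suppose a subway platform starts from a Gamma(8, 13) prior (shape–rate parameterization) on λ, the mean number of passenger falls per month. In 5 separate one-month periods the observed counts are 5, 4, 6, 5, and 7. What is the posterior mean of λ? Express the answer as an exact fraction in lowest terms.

35/18

Total count: 5 + 4 + 6 + 5 + 7 = 27.
Total exposure: 5 months.
By Gamma–Poisson conjugacy, the posterior is Gamma(α + Σx, β + Σt) = Gamma(8 + 27, 13 + 5) = Gamma(35, 18).
Posterior mean = α'/β' = 35/18.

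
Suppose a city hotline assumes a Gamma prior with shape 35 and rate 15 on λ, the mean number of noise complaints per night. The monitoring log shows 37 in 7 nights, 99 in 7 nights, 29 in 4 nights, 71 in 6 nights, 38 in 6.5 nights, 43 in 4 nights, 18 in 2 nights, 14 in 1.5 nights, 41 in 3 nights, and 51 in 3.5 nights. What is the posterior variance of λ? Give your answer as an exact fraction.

Total count: 37 + 99 + 29 + 71 + 38 + 43 + 18 + 14 + 41 + 51 = 441.
Total exposure: 7 + 7 + 4 + 6 + 6.5 + 4 + 2 + 1.5 + 3 + 3.5 = 44.5 nights.
The Gamma prior is conjugate for the Poisson rate, so λ | data ~ Gamma(35+441, 15+44.5) = Gamma(476, 119/2).
Posterior variance = α'/β'² = 476/(14161/4) = 16/119.

16/119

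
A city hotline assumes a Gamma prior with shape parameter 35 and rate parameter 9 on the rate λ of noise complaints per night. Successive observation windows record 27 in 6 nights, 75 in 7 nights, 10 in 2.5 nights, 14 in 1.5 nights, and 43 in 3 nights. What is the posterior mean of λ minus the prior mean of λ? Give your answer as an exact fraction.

Total count: 27 + 75 + 10 + 14 + 43 = 169.
Total exposure: 6 + 7 + 2.5 + 1.5 + 3 = 20 nights.
By Gamma–Poisson conjugacy, the posterior is Gamma(α + Σx, β + Σt) = Gamma(35 + 169, 9 + 20) = Gamma(204, 29).
Posterior mean = 204/29 = 204/29; prior mean = 35/9 = 35/9. Difference = 204/29 − 35/9 = 821/261.

821/261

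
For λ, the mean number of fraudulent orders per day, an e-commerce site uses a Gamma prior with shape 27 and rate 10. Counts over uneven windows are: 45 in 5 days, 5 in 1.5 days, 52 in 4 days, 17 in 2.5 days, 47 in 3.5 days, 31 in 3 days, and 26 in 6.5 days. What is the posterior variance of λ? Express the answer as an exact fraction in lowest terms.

Total count: 45 + 5 + 52 + 17 + 47 + 31 + 26 = 223.
Total exposure: 5 + 1.5 + 4 + 2.5 + 3.5 + 3 + 6.5 = 26 days.
Posterior: α' = 27 + 223 = 250, β' = 10 + 26 = 36.
Posterior variance = α'/β'² = 250/1296 = 125/648.

125/648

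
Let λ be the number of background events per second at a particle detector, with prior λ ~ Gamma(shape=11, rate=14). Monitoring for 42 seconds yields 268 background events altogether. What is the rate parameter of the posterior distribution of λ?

Total count 268 over total exposure 42 seconds.
Posterior: α' = 11 + 268 = 279, β' = 14 + 42 = 56.

56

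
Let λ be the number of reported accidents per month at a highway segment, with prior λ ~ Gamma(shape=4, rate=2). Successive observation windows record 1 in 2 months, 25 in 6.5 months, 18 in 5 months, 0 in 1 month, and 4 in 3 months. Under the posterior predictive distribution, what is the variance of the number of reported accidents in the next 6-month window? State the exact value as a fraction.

272/13

Total count: 1 + 25 + 18 + 0 + 4 = 48.
Total exposure: 2 + 6.5 + 5 + 1 + 3 = 17.5 months.
Gamma(α, β) with Poisson data over total exposure Σt gives posterior Gamma(α+Σx, β+Σt) = Gamma(52, 39/2).
The posterior predictive for a window of length T is Negative Binomial with variance T·α'·(β'+T)/β'² = 6·52·(51/2)/(1521/4) = 272/13.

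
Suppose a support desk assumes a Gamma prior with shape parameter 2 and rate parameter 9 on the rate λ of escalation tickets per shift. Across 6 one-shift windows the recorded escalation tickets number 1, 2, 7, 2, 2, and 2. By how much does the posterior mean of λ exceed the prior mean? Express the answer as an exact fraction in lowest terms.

Total count: 1 + 2 + 7 + 2 + 2 + 2 = 16.
Total exposure: 6 shifts.
The Gamma prior is conjugate for the Poisson rate, so λ | data ~ Gamma(2+16, 9+6) = Gamma(18, 15).
Posterior mean = 18/15 = 6/5; prior mean = 2/9 = 2/9. Difference = 6/5 − 2/9 = 44/45.

44/45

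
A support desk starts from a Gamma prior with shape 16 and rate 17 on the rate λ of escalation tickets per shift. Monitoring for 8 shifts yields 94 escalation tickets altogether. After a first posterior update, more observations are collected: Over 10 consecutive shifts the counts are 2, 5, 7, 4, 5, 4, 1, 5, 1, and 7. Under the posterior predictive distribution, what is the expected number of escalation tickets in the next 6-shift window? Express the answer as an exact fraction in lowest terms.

Total count 94 over total exposure 8 shifts.
After the first batch: Gamma(16 + 94, 17 + 8) = Gamma(110, 25).
Total count: 2 + 5 + 7 + 4 + 5 + 4 + 1 + 5 + 1 + 7 = 41.
Total exposure: 10 shifts.
After the second batch: Gamma(110 + 41, 25 + 10) = Gamma(151, 35).
Predictive mean over a 6-shift window = T·E[λ|data] = 6·151/35 = 906/35.

906/35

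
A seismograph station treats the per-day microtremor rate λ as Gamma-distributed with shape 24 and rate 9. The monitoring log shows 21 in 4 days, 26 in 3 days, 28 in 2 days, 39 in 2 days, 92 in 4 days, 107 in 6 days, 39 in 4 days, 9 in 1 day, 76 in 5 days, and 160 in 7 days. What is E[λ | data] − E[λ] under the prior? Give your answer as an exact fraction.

Total count: 21 + 26 + 28 + 39 + 92 + 107 + 39 + 9 + 76 + 160 = 597.
Total exposure: 4 + 3 + 2 + 2 + 4 + 6 + 4 + 1 + 5 + 7 = 38 days.
Posterior: α' = 24 + 597 = 621, β' = 9 + 38 = 47.
Posterior mean = 621/47 = 621/47; prior mean = 24/9 = 8/3. Difference = 621/47 − 8/3 = 1487/141.

1487/141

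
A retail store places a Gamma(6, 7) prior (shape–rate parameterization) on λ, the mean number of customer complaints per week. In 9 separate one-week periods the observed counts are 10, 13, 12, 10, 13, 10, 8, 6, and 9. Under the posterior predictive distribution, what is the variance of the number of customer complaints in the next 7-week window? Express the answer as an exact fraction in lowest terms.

15617/256

Total count: 10 + 13 + 12 + 10 + 13 + 10 + 8 + 6 + 9 = 91.
Total exposure: 9 weeks.
Gamma(α, β) with Poisson data over total exposure Σt gives posterior Gamma(α+Σx, β+Σt) = Gamma(97, 16).
The posterior predictive for a window of length T is Negative Binomial with variance T·α'·(β'+T)/β'² = 7·97·23/256 = 15617/256.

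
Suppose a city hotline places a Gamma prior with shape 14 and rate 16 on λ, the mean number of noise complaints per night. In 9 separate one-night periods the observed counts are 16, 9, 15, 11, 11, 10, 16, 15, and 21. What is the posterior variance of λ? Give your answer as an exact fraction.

Total count: 16 + 9 + 15 + 11 + 11 + 10 + 16 + 15 + 21 = 124.
Total exposure: 9 nights.
Conjugate update: add total count to the shape and total exposure to the rate, giving Gamma(138, 25).
Posterior variance = α'/β'² = 138/625.

138/625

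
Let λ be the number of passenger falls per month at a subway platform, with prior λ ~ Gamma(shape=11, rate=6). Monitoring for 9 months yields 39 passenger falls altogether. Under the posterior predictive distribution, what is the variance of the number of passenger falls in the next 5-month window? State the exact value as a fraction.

Total count 39 over total exposure 9 months.
The Gamma prior is conjugate for the Poisson rate, so λ | data ~ Gamma(11+39, 6+9) = Gamma(50, 15).
The posterior predictive for a window of length T is Negative Binomial with variance T·α'·(β'+T)/β'² = 5·50·20/225 = 200/9.

200/9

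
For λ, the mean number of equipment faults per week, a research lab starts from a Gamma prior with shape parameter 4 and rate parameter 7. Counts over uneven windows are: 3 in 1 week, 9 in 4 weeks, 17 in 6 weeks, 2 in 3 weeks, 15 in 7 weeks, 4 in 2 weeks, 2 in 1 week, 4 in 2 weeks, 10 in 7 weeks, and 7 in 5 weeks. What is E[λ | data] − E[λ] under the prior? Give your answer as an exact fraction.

Total count: 3 + 9 + 17 + 2 + 15 + 4 + 2 + 4 + 10 + 7 = 73.
Total exposure: 1 + 4 + 6 + 3 + 7 + 2 + 1 + 2 + 7 + 5 = 38 weeks.
Conjugate update: add total count to the shape and total exposure to the rate, giving Gamma(77, 45).
Posterior mean = 77/45 = 77/45; prior mean = 4/7 = 4/7. Difference = 77/45 − 4/7 = 359/315.

359/315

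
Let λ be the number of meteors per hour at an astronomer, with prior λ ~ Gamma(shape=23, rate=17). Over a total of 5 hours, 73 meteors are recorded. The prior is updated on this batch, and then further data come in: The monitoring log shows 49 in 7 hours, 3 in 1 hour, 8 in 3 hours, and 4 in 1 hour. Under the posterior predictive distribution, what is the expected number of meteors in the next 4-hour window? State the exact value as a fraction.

Total count 73 over total exposure 5 hours.
After the first batch: Gamma(23 + 73, 17 + 5) = Gamma(96, 22).
Total count: 49 + 3 + 8 + 4 = 64.
Total exposure: 7 + 1 + 3 + 1 = 12 hours.
After the second batch: Gamma(96 + 64, 22 + 12) = Gamma(160, 34).
Predictive mean over a 4-hour window = T·E[λ|data] = 4·160/34 = 320/17.

320/17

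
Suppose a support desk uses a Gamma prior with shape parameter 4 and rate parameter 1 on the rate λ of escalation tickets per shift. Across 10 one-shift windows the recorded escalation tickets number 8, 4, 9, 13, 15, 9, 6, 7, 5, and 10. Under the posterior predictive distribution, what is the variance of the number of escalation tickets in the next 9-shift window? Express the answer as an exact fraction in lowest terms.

Total count: 8 + 4 + 9 + 13 + 15 + 9 + 6 + 7 + 5 + 10 = 86.
Total exposure: 10 shifts.
Posterior: α' = 4 + 86 = 90, β' = 1 + 10 = 11.
The posterior predictive for a window of length T is Negative Binomial with variance T·α'·(β'+T)/β'² = 9·90·20/121 = 16200/121.

16200/121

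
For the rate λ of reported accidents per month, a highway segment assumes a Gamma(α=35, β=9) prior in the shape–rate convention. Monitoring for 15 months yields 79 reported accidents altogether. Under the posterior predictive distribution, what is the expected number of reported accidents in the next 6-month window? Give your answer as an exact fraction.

57/2

Total count 79 over total exposure 15 months.
Posterior: α' = 35 + 79 = 114, β' = 9 + 15 = 24.
Predictive mean over a 6-month window = T·E[λ|data] = 6·114/24 = 57/2.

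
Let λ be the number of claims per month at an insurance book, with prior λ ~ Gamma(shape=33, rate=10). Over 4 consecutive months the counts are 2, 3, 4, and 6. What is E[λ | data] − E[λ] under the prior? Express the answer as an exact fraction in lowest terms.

9/70

Total count: 2 + 3 + 4 + 6 = 15.
Total exposure: 4 months.
Gamma(α, β) with Poisson data over total exposure Σt gives posterior Gamma(α+Σx, β+Σt) = Gamma(48, 14).
Posterior mean = 48/14 = 24/7; prior mean = 33/10 = 33/10. Difference = 24/7 − 33/10 = 9/70.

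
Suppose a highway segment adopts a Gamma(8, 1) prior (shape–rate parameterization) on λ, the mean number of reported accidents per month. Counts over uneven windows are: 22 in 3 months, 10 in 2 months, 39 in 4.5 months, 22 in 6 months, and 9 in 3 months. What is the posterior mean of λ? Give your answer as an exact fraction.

220/39

Total count: 22 + 10 + 39 + 22 + 9 = 102.
Total exposure: 3 + 2 + 4.5 + 6 + 3 = 18.5 months.
Gamma(α, β) with Poisson data over total exposure Σt gives posterior Gamma(α+Σx, β+Σt) = Gamma(110, 39/2).
Posterior mean = α'/β' = 110/(39/2) = 220/39.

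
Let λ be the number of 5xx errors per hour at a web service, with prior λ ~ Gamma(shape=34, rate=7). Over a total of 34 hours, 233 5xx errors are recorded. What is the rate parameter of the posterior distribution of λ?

41

Total count 233 over total exposure 34 hours.
Posterior: α' = 34 + 233 = 267, β' = 7 + 34 = 41.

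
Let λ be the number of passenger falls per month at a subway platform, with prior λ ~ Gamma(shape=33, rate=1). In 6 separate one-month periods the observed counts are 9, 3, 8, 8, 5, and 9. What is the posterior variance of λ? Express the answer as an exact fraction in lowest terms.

Total count: 9 + 3 + 8 + 8 + 5 + 9 = 42.
Total exposure: 6 months.
The Gamma prior is conjugate for the Poisson rate, so λ | data ~ Gamma(33+42, 1+6) = Gamma(75, 7).
Posterior variance = α'/β'² = 75/49.

75/49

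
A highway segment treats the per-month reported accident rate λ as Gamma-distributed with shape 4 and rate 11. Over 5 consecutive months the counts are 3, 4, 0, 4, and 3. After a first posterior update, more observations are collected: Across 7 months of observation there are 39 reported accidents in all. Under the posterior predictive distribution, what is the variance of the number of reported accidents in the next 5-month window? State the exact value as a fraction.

Total count: 3 + 4 + 0 + 4 + 3 = 14.
Total exposure: 5 months.
After the first batch: Gamma(4 + 14, 11 + 5) = Gamma(18, 16).
Total count 39 over total exposure 7 months.
After the second batch: Gamma(18 + 39, 16 + 7) = Gamma(57, 23).
The posterior predictive for a window of length T is Negative Binomial with variance T·α'·(β'+T)/β'² = 5·57·28/529 = 7980/529.

7980/529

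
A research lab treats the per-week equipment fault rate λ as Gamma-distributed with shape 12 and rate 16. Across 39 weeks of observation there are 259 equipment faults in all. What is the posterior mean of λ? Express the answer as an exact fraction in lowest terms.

Total count 259 over total exposure 39 weeks.
Posterior: α' = 12 + 259 = 271, β' = 16 + 39 = 55.
Posterior mean = α'/β' = 271/55.

271/55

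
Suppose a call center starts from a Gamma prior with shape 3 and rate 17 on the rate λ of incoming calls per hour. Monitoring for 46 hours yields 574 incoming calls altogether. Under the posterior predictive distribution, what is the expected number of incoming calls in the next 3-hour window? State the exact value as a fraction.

577/21

Total count 574 over total exposure 46 hours.
Gamma(α, β) with Poisson data over total exposure Σt gives posterior Gamma(α+Σx, β+Σt) = Gamma(577, 63).
Predictive mean over a 3-hour window = T·E[λ|data] = 3·577/63 = 577/21.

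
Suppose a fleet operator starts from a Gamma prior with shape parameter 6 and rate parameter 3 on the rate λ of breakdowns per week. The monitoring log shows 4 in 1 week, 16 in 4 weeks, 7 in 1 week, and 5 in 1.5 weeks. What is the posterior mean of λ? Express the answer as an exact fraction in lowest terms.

76/21

Total count: 4 + 16 + 7 + 5 = 32.
Total exposure: 1 + 4 + 1 + 1.5 = 7.5 weeks.
Gamma(α, β) with Poisson data over total exposure Σt gives posterior Gamma(α+Σx, β+Σt) = Gamma(38, 21/2).
Posterior mean = α'/β' = 38/(21/2) = 76/21.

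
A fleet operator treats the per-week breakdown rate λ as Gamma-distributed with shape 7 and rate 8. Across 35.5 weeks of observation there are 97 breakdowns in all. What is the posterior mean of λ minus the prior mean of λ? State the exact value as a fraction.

1055/696

Total count 97 over total exposure 35.5 weeks.
Posterior: α' = 7 + 97 = 104, β' = 8 + 35.5 = 87/2.
Posterior mean = 104/(87/2) = 208/87; prior mean = 7/8 = 7/8. Difference = 208/87 − 7/8 = 1055/696.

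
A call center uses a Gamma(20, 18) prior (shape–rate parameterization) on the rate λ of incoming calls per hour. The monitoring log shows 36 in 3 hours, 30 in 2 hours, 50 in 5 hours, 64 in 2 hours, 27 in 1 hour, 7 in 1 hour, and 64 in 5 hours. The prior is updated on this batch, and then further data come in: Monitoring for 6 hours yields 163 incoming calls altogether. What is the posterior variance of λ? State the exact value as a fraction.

461/1849

Total count: 36 + 30 + 50 + 64 + 27 + 7 + 64 = 278.
Total exposure: 3 + 2 + 5 + 2 + 1 + 1 + 5 = 19 hours.
After the first batch: Gamma(20 + 278, 18 + 19) = Gamma(298, 37).
Total count 163 over total exposure 6 hours.
After the second batch: Gamma(298 + 163, 37 + 6) = Gamma(461, 43).
Posterior variance = α'/β'² = 461/1849.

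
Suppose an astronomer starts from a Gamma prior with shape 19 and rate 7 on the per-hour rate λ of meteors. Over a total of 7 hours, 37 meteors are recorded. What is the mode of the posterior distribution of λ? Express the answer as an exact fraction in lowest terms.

Total count 37 over total exposure 7 hours.
The Gamma prior is conjugate for the Poisson rate, so λ | data ~ Gamma(19+37, 7+7) = Gamma(56, 14).
Posterior mode = (α'−1)/β' = 55/14.

55/14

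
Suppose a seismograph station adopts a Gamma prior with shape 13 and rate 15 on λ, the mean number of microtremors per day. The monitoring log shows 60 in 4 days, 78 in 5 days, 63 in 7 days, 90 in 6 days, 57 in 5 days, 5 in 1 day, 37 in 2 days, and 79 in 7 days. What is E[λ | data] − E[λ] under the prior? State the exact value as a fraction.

3277/390

Total count: 60 + 78 + 63 + 90 + 57 + 5 + 37 + 79 = 469.
Total exposure: 4 + 5 + 7 + 6 + 5 + 1 + 2 + 7 = 37 days.
Gamma(α, β) with Poisson data over total exposure Σt gives posterior Gamma(α+Σx, β+Σt) = Gamma(482, 52).
Posterior mean = 482/52 = 241/26; prior mean = 13/15 = 13/15. Difference = 241/26 − 13/15 = 3277/390.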